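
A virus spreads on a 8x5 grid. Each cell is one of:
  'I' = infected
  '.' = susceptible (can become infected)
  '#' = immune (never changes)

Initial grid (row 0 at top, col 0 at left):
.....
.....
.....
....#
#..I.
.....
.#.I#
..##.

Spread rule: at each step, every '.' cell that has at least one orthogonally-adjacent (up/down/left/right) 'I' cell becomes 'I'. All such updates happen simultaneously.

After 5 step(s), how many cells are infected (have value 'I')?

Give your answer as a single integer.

Answer: 28

Derivation:
Step 0 (initial): 2 infected
Step 1: +5 new -> 7 infected
Step 2: +5 new -> 12 infected
Step 3: +5 new -> 17 infected
Step 4: +6 new -> 23 infected
Step 5: +5 new -> 28 infected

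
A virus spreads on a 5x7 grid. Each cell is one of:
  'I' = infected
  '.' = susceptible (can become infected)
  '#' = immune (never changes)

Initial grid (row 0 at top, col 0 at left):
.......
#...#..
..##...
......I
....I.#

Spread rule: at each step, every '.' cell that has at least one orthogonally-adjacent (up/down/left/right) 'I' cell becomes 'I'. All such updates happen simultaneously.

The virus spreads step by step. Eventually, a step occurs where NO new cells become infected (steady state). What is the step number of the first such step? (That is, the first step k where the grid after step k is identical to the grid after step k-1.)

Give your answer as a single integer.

Step 0 (initial): 2 infected
Step 1: +5 new -> 7 infected
Step 2: +5 new -> 12 infected
Step 3: +4 new -> 16 infected
Step 4: +3 new -> 19 infected
Step 5: +3 new -> 22 infected
Step 6: +3 new -> 25 infected
Step 7: +4 new -> 29 infected
Step 8: +1 new -> 30 infected
Step 9: +0 new -> 30 infected

Answer: 9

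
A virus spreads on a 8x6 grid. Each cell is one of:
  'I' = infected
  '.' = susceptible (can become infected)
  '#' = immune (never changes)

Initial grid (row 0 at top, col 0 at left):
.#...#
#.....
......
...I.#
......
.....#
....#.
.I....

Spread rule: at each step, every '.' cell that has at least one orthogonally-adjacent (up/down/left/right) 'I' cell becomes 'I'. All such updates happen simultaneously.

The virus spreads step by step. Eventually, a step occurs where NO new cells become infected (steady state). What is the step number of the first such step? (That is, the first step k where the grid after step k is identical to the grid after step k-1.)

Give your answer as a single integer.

Answer: 6

Derivation:
Step 0 (initial): 2 infected
Step 1: +7 new -> 9 infected
Step 2: +11 new -> 20 infected
Step 3: +13 new -> 33 infected
Step 4: +7 new -> 40 infected
Step 5: +1 new -> 41 infected
Step 6: +0 new -> 41 infected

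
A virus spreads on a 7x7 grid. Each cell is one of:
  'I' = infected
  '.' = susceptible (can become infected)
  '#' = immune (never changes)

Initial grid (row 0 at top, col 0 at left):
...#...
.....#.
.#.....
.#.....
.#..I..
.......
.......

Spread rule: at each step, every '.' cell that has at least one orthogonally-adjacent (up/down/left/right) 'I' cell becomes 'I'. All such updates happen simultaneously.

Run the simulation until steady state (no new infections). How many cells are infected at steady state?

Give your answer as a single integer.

Answer: 44

Derivation:
Step 0 (initial): 1 infected
Step 1: +4 new -> 5 infected
Step 2: +8 new -> 13 infected
Step 3: +9 new -> 22 infected
Step 4: +7 new -> 29 infected
Step 5: +5 new -> 34 infected
Step 6: +5 new -> 39 infected
Step 7: +3 new -> 42 infected
Step 8: +2 new -> 44 infected
Step 9: +0 new -> 44 infected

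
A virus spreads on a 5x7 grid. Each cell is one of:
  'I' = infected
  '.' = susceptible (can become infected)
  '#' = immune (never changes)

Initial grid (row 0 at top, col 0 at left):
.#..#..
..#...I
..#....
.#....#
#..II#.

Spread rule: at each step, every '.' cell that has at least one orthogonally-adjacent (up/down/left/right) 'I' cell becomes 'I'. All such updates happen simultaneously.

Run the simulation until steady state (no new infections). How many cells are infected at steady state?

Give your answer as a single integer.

Step 0 (initial): 3 infected
Step 1: +6 new -> 9 infected
Step 2: +8 new -> 17 infected
Step 3: +1 new -> 18 infected
Step 4: +1 new -> 19 infected
Step 5: +1 new -> 20 infected
Step 6: +0 new -> 20 infected

Answer: 20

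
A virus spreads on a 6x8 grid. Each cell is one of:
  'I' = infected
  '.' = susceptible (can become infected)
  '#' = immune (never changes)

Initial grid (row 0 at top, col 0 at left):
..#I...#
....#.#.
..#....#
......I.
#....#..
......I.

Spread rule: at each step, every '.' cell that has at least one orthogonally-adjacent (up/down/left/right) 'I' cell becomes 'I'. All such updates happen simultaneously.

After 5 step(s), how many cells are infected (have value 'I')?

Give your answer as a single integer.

Answer: 36

Derivation:
Step 0 (initial): 3 infected
Step 1: +8 new -> 11 infected
Step 2: +7 new -> 18 infected
Step 3: +7 new -> 25 infected
Step 4: +6 new -> 31 infected
Step 5: +5 new -> 36 infected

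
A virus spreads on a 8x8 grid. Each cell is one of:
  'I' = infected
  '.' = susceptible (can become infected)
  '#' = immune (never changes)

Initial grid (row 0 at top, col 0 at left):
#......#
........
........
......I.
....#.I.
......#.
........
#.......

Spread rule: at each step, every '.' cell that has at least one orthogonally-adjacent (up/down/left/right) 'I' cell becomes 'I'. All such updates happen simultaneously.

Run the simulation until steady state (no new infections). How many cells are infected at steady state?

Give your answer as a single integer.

Answer: 59

Derivation:
Step 0 (initial): 2 infected
Step 1: +5 new -> 7 infected
Step 2: +6 new -> 13 infected
Step 3: +8 new -> 21 infected
Step 4: +10 new -> 31 infected
Step 5: +9 new -> 40 infected
Step 6: +8 new -> 48 infected
Step 7: +7 new -> 55 infected
Step 8: +4 new -> 59 infected
Step 9: +0 new -> 59 infected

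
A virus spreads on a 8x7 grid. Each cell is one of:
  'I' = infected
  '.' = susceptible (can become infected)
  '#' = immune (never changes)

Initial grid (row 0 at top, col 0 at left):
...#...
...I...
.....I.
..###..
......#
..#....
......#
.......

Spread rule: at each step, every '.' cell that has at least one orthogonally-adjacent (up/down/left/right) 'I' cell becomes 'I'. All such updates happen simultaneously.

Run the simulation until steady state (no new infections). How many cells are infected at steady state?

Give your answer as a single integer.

Answer: 49

Derivation:
Step 0 (initial): 2 infected
Step 1: +7 new -> 9 infected
Step 2: +8 new -> 17 infected
Step 3: +6 new -> 23 infected
Step 4: +7 new -> 30 infected
Step 5: +6 new -> 36 infected
Step 6: +5 new -> 41 infected
Step 7: +4 new -> 45 infected
Step 8: +3 new -> 48 infected
Step 9: +1 new -> 49 infected
Step 10: +0 new -> 49 infected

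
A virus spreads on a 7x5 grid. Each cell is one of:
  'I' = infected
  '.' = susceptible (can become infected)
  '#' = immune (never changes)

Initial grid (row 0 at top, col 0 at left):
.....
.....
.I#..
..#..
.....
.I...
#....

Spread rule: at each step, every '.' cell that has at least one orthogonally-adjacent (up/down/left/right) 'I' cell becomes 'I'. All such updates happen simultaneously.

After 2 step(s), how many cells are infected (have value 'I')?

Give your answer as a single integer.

Step 0 (initial): 2 infected
Step 1: +7 new -> 9 infected
Step 2: +8 new -> 17 infected

Answer: 17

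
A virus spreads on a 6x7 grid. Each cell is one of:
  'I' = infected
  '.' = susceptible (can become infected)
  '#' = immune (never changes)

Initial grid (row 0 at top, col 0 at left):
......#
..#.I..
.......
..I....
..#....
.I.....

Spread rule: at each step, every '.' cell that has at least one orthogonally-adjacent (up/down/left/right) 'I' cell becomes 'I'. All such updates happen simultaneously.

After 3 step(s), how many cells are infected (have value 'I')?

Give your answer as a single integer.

Answer: 31

Derivation:
Step 0 (initial): 3 infected
Step 1: +10 new -> 13 infected
Step 2: +11 new -> 24 infected
Step 3: +7 new -> 31 infected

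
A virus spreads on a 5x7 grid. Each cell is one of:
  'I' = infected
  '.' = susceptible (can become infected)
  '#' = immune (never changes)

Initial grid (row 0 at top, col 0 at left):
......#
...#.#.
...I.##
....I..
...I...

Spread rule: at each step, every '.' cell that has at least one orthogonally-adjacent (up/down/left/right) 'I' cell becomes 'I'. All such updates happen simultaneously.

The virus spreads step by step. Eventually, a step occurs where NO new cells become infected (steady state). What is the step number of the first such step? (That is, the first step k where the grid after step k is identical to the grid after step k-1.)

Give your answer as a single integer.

Step 0 (initial): 3 infected
Step 1: +6 new -> 9 infected
Step 2: +7 new -> 16 infected
Step 3: +7 new -> 23 infected
Step 4: +5 new -> 28 infected
Step 5: +1 new -> 29 infected
Step 6: +0 new -> 29 infected

Answer: 6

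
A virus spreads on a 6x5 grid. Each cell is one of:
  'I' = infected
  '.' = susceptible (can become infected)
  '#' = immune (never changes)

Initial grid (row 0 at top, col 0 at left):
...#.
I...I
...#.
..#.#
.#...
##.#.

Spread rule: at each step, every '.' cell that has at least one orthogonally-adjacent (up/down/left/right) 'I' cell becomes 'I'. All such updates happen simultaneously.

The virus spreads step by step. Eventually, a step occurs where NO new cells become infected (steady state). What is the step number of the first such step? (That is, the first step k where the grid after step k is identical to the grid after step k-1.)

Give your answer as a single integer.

Step 0 (initial): 2 infected
Step 1: +6 new -> 8 infected
Step 2: +4 new -> 12 infected
Step 3: +4 new -> 16 infected
Step 4: +0 new -> 16 infected

Answer: 4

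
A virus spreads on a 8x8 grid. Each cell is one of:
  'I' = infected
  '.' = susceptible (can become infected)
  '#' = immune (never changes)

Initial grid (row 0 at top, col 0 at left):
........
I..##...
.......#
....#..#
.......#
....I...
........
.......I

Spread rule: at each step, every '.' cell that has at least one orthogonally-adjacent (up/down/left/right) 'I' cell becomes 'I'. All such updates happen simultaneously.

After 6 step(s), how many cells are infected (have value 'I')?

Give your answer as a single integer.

Step 0 (initial): 3 infected
Step 1: +9 new -> 12 infected
Step 2: +14 new -> 26 infected
Step 3: +11 new -> 37 infected
Step 4: +9 new -> 46 infected
Step 5: +6 new -> 52 infected
Step 6: +3 new -> 55 infected

Answer: 55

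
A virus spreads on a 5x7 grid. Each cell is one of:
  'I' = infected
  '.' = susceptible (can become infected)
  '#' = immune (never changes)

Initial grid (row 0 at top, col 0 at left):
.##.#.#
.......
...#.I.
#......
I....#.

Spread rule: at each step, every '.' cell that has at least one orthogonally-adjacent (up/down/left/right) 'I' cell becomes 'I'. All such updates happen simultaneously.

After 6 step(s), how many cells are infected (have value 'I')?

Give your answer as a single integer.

Step 0 (initial): 2 infected
Step 1: +5 new -> 7 infected
Step 2: +7 new -> 14 infected
Step 3: +7 new -> 21 infected
Step 4: +5 new -> 26 infected
Step 5: +1 new -> 27 infected
Step 6: +1 new -> 28 infected

Answer: 28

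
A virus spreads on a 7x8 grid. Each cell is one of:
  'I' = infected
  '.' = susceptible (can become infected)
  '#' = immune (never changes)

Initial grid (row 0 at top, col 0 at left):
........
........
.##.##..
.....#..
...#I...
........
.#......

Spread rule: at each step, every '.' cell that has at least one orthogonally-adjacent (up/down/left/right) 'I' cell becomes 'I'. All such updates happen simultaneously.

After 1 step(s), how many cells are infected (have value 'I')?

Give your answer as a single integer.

Answer: 4

Derivation:
Step 0 (initial): 1 infected
Step 1: +3 new -> 4 infected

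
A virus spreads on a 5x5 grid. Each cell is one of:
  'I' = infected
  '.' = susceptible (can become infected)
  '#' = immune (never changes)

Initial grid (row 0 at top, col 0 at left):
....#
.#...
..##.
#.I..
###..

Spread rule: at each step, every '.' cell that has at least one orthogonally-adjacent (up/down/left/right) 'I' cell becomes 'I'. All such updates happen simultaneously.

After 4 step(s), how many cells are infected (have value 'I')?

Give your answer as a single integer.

Answer: 11

Derivation:
Step 0 (initial): 1 infected
Step 1: +2 new -> 3 infected
Step 2: +3 new -> 6 infected
Step 3: +3 new -> 9 infected
Step 4: +2 new -> 11 infected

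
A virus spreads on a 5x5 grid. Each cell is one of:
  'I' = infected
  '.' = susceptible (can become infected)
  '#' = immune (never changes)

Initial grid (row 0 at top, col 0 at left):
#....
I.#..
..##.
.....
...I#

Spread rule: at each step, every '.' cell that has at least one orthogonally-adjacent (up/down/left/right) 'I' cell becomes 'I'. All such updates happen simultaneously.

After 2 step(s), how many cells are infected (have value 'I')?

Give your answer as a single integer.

Step 0 (initial): 2 infected
Step 1: +4 new -> 6 infected
Step 2: +6 new -> 12 infected

Answer: 12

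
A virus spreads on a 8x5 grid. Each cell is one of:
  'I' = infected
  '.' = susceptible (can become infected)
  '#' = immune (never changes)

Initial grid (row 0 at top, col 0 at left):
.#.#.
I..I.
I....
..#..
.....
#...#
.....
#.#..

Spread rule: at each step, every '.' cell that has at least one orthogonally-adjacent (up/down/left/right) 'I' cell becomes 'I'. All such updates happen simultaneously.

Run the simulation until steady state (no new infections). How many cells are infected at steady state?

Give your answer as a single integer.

Step 0 (initial): 3 infected
Step 1: +7 new -> 10 infected
Step 2: +7 new -> 17 infected
Step 3: +3 new -> 20 infected
Step 4: +4 new -> 24 infected
Step 5: +3 new -> 27 infected
Step 6: +5 new -> 32 infected
Step 7: +1 new -> 33 infected
Step 8: +0 new -> 33 infected

Answer: 33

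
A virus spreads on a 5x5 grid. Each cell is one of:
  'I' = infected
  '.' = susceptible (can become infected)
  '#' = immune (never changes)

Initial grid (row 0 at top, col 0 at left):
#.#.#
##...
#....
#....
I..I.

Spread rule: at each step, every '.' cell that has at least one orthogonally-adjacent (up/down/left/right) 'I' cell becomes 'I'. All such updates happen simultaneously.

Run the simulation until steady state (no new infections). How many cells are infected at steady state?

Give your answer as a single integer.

Step 0 (initial): 2 infected
Step 1: +4 new -> 6 infected
Step 2: +4 new -> 10 infected
Step 3: +4 new -> 14 infected
Step 4: +3 new -> 17 infected
Step 5: +0 new -> 17 infected

Answer: 17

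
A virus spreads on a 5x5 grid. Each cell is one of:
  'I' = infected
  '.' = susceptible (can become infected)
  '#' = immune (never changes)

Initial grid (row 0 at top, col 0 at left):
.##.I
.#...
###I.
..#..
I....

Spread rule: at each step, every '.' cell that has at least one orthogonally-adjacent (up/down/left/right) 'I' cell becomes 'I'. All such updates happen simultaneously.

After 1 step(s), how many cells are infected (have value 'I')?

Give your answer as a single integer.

Step 0 (initial): 3 infected
Step 1: +7 new -> 10 infected

Answer: 10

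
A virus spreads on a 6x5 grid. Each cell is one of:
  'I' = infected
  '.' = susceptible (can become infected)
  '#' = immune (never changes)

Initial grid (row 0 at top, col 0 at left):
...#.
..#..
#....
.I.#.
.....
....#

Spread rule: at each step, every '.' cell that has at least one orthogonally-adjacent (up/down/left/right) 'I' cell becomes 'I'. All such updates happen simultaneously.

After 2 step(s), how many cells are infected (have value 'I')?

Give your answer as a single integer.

Step 0 (initial): 1 infected
Step 1: +4 new -> 5 infected
Step 2: +5 new -> 10 infected

Answer: 10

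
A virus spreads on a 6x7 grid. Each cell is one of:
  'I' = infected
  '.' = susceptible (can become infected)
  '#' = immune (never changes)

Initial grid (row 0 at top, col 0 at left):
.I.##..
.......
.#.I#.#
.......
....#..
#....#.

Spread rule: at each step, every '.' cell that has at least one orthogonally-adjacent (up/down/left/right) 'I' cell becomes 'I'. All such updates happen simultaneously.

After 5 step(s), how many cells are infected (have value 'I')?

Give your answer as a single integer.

Answer: 33

Derivation:
Step 0 (initial): 2 infected
Step 1: +6 new -> 8 infected
Step 2: +6 new -> 14 infected
Step 3: +6 new -> 20 infected
Step 4: +9 new -> 29 infected
Step 5: +4 new -> 33 infected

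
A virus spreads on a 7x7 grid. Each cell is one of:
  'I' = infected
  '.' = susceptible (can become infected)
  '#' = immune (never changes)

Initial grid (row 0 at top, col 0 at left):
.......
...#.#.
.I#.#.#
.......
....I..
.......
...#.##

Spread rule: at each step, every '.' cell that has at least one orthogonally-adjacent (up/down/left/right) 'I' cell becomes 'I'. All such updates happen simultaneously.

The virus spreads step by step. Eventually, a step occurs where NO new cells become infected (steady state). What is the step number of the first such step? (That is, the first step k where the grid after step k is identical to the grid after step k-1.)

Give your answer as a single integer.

Step 0 (initial): 2 infected
Step 1: +7 new -> 9 infected
Step 2: +13 new -> 22 infected
Step 3: +9 new -> 31 infected
Step 4: +4 new -> 35 infected
Step 5: +2 new -> 37 infected
Step 6: +2 new -> 39 infected
Step 7: +1 new -> 40 infected
Step 8: +1 new -> 41 infected
Step 9: +0 new -> 41 infected

Answer: 9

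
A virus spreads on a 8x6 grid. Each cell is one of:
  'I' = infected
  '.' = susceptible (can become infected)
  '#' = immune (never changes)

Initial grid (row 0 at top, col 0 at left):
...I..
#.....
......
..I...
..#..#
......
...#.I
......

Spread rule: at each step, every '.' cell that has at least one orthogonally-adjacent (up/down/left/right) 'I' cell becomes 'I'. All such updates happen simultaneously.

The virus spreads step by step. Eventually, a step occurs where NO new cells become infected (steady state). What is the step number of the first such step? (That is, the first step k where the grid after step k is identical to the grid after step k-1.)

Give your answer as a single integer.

Answer: 7

Derivation:
Step 0 (initial): 3 infected
Step 1: +9 new -> 12 infected
Step 2: +12 new -> 24 infected
Step 3: +11 new -> 35 infected
Step 4: +5 new -> 40 infected
Step 5: +3 new -> 43 infected
Step 6: +1 new -> 44 infected
Step 7: +0 new -> 44 infected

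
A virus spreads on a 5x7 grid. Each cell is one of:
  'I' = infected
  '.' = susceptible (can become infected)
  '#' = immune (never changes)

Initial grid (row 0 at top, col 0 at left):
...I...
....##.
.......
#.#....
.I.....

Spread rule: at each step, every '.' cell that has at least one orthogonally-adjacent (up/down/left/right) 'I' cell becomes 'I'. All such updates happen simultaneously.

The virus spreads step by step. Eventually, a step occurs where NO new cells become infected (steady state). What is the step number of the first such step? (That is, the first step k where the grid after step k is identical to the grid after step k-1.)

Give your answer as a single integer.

Answer: 7

Derivation:
Step 0 (initial): 2 infected
Step 1: +6 new -> 8 infected
Step 2: +6 new -> 14 infected
Step 3: +8 new -> 22 infected
Step 4: +5 new -> 27 infected
Step 5: +3 new -> 30 infected
Step 6: +1 new -> 31 infected
Step 7: +0 new -> 31 infected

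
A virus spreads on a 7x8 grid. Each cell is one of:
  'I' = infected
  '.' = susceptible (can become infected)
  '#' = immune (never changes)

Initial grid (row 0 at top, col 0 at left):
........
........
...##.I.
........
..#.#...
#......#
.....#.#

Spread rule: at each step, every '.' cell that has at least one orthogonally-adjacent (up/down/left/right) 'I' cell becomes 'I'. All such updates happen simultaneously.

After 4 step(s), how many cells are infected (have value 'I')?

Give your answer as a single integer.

Answer: 23

Derivation:
Step 0 (initial): 1 infected
Step 1: +4 new -> 5 infected
Step 2: +6 new -> 11 infected
Step 3: +7 new -> 18 infected
Step 4: +5 new -> 23 infected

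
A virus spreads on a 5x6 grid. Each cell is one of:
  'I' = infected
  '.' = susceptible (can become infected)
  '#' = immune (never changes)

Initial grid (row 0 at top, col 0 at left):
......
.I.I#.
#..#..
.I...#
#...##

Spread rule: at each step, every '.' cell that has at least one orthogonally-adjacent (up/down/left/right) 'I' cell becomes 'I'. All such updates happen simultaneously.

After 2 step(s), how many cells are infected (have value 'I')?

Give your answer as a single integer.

Step 0 (initial): 3 infected
Step 1: +8 new -> 11 infected
Step 2: +6 new -> 17 infected

Answer: 17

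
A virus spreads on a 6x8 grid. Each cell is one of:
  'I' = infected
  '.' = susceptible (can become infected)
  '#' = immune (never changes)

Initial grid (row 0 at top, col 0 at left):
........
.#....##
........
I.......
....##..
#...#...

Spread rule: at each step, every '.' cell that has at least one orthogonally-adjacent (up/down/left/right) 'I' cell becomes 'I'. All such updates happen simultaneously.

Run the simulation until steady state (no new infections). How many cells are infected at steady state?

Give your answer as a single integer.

Answer: 41

Derivation:
Step 0 (initial): 1 infected
Step 1: +3 new -> 4 infected
Step 2: +4 new -> 8 infected
Step 3: +5 new -> 13 infected
Step 4: +6 new -> 19 infected
Step 5: +5 new -> 24 infected
Step 6: +4 new -> 28 infected
Step 7: +5 new -> 33 infected
Step 8: +4 new -> 37 infected
Step 9: +3 new -> 40 infected
Step 10: +1 new -> 41 infected
Step 11: +0 new -> 41 infected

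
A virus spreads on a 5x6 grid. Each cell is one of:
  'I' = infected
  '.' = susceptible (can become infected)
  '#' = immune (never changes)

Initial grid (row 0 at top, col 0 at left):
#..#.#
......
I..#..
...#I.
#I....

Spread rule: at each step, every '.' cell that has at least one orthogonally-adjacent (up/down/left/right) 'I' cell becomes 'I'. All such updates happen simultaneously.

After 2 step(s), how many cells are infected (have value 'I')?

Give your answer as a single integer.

Step 0 (initial): 3 infected
Step 1: +8 new -> 11 infected
Step 2: +7 new -> 18 infected

Answer: 18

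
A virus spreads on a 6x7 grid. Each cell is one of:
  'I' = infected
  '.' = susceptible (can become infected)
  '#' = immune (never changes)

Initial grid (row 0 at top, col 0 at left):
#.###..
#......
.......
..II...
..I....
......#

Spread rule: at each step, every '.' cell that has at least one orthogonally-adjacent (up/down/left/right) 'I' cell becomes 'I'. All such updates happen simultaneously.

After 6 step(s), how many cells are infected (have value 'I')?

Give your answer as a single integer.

Answer: 36

Derivation:
Step 0 (initial): 3 infected
Step 1: +7 new -> 10 infected
Step 2: +10 new -> 20 infected
Step 3: +8 new -> 28 infected
Step 4: +5 new -> 33 infected
Step 5: +2 new -> 35 infected
Step 6: +1 new -> 36 infected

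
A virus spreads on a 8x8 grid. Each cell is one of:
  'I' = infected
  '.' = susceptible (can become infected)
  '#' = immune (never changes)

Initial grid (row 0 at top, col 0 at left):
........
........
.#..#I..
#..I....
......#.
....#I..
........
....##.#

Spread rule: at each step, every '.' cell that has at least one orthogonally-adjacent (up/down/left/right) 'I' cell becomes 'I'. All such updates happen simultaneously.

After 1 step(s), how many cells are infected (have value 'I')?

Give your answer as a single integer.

Step 0 (initial): 3 infected
Step 1: +10 new -> 13 infected

Answer: 13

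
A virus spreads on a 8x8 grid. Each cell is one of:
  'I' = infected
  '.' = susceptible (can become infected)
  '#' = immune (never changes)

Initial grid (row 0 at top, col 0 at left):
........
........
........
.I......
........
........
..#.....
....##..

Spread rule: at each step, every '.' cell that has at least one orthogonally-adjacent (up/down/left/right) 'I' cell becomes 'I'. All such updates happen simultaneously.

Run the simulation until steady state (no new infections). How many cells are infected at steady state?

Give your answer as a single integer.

Step 0 (initial): 1 infected
Step 1: +4 new -> 5 infected
Step 2: +7 new -> 12 infected
Step 3: +9 new -> 21 infected
Step 4: +9 new -> 30 infected
Step 5: +9 new -> 39 infected
Step 6: +8 new -> 47 infected
Step 7: +6 new -> 53 infected
Step 8: +4 new -> 57 infected
Step 9: +3 new -> 60 infected
Step 10: +1 new -> 61 infected
Step 11: +0 new -> 61 infected

Answer: 61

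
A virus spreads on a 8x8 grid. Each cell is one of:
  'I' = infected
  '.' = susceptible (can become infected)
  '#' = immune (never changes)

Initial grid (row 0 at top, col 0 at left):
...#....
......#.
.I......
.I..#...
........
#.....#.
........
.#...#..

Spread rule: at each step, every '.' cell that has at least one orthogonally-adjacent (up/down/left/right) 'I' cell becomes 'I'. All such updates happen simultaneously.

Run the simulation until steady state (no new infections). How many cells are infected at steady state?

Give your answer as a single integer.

Step 0 (initial): 2 infected
Step 1: +6 new -> 8 infected
Step 2: +8 new -> 16 infected
Step 3: +7 new -> 23 infected
Step 4: +6 new -> 29 infected
Step 5: +9 new -> 38 infected
Step 6: +7 new -> 45 infected
Step 7: +6 new -> 51 infected
Step 8: +3 new -> 54 infected
Step 9: +2 new -> 56 infected
Step 10: +1 new -> 57 infected
Step 11: +0 new -> 57 infected

Answer: 57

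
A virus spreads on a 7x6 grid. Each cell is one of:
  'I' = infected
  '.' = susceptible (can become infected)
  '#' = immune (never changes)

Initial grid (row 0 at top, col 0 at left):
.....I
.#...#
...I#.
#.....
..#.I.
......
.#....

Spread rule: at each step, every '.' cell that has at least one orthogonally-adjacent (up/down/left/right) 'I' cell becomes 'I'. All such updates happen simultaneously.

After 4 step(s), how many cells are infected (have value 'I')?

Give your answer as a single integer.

Answer: 32

Derivation:
Step 0 (initial): 3 infected
Step 1: +8 new -> 11 infected
Step 2: +9 new -> 20 infected
Step 3: +7 new -> 27 infected
Step 4: +5 new -> 32 infected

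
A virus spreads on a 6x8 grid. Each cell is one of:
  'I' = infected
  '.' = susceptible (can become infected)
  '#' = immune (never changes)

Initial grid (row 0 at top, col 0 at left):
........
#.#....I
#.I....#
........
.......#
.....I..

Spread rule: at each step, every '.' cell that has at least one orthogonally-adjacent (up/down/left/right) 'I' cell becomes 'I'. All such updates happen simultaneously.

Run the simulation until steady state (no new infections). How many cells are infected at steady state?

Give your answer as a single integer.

Answer: 43

Derivation:
Step 0 (initial): 3 infected
Step 1: +8 new -> 11 infected
Step 2: +14 new -> 25 infected
Step 3: +11 new -> 36 infected
Step 4: +6 new -> 42 infected
Step 5: +1 new -> 43 infected
Step 6: +0 new -> 43 infected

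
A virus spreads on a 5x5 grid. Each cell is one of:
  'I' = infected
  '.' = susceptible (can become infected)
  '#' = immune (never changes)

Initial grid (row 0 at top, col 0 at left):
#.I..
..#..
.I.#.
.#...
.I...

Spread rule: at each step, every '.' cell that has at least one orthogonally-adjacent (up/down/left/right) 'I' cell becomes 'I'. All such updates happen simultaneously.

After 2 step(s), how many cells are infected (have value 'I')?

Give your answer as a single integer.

Answer: 16

Derivation:
Step 0 (initial): 3 infected
Step 1: +7 new -> 10 infected
Step 2: +6 new -> 16 infected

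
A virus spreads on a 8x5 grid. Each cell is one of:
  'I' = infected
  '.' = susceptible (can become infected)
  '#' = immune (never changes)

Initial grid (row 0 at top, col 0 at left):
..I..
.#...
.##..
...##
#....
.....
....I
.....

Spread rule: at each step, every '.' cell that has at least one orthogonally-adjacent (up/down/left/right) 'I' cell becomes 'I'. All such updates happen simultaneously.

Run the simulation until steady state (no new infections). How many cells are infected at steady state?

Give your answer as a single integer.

Step 0 (initial): 2 infected
Step 1: +6 new -> 8 infected
Step 2: +7 new -> 15 infected
Step 3: +7 new -> 22 infected
Step 4: +6 new -> 28 infected
Step 5: +5 new -> 33 infected
Step 6: +1 new -> 34 infected
Step 7: +0 new -> 34 infected

Answer: 34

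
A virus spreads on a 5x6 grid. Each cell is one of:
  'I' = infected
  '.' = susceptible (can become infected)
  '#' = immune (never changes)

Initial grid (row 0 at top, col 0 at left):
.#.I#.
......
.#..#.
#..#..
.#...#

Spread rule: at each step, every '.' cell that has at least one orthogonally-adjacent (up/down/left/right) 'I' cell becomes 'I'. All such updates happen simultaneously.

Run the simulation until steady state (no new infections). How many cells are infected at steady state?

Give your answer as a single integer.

Step 0 (initial): 1 infected
Step 1: +2 new -> 3 infected
Step 2: +3 new -> 6 infected
Step 3: +3 new -> 9 infected
Step 4: +4 new -> 13 infected
Step 5: +5 new -> 18 infected
Step 6: +2 new -> 20 infected
Step 7: +1 new -> 21 infected
Step 8: +0 new -> 21 infected

Answer: 21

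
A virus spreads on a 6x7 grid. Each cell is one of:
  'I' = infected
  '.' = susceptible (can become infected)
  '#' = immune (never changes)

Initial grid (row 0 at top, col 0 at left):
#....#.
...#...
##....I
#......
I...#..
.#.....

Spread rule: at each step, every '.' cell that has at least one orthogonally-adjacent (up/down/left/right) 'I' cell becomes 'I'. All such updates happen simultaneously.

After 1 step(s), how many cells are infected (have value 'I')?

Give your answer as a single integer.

Answer: 7

Derivation:
Step 0 (initial): 2 infected
Step 1: +5 new -> 7 infected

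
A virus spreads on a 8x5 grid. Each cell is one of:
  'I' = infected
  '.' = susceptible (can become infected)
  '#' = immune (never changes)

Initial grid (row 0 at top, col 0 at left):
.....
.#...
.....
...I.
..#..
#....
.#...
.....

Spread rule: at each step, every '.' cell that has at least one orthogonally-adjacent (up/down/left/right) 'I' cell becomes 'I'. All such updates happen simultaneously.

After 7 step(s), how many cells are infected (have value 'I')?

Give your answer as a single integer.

Step 0 (initial): 1 infected
Step 1: +4 new -> 5 infected
Step 2: +6 new -> 11 infected
Step 3: +9 new -> 20 infected
Step 4: +8 new -> 28 infected
Step 5: +4 new -> 32 infected
Step 6: +2 new -> 34 infected
Step 7: +1 new -> 35 infected

Answer: 35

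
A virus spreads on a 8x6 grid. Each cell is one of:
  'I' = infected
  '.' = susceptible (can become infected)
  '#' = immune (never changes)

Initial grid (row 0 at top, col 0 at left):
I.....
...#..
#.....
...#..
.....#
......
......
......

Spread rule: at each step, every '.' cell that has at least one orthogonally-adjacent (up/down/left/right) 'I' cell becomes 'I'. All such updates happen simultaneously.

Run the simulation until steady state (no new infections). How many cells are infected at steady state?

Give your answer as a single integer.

Step 0 (initial): 1 infected
Step 1: +2 new -> 3 infected
Step 2: +2 new -> 5 infected
Step 3: +3 new -> 8 infected
Step 4: +3 new -> 11 infected
Step 5: +6 new -> 17 infected
Step 6: +5 new -> 22 infected
Step 7: +6 new -> 28 infected
Step 8: +6 new -> 34 infected
Step 9: +4 new -> 38 infected
Step 10: +3 new -> 41 infected
Step 11: +2 new -> 43 infected
Step 12: +1 new -> 44 infected
Step 13: +0 new -> 44 infected

Answer: 44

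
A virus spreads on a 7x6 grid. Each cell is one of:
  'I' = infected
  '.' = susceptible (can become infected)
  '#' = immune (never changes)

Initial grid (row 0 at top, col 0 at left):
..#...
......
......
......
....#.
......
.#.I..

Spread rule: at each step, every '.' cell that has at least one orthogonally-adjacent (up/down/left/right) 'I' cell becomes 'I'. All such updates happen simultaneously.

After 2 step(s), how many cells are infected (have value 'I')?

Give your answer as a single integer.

Answer: 8

Derivation:
Step 0 (initial): 1 infected
Step 1: +3 new -> 4 infected
Step 2: +4 new -> 8 infected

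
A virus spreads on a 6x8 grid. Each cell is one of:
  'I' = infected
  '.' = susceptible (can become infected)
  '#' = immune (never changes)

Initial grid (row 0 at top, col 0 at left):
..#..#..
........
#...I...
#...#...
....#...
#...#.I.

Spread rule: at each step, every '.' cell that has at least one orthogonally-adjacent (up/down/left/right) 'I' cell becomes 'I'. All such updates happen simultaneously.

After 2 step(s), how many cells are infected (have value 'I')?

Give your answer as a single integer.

Step 0 (initial): 2 infected
Step 1: +6 new -> 8 infected
Step 2: +10 new -> 18 infected

Answer: 18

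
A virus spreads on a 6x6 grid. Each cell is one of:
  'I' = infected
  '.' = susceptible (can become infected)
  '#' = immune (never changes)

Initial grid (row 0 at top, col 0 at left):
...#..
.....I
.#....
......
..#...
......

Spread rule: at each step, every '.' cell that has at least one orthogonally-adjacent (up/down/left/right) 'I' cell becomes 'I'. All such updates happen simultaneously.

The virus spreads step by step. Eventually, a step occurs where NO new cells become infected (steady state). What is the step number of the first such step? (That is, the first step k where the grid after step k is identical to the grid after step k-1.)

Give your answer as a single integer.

Step 0 (initial): 1 infected
Step 1: +3 new -> 4 infected
Step 2: +4 new -> 8 infected
Step 3: +4 new -> 12 infected
Step 4: +6 new -> 18 infected
Step 5: +5 new -> 23 infected
Step 6: +4 new -> 27 infected
Step 7: +3 new -> 30 infected
Step 8: +2 new -> 32 infected
Step 9: +1 new -> 33 infected
Step 10: +0 new -> 33 infected

Answer: 10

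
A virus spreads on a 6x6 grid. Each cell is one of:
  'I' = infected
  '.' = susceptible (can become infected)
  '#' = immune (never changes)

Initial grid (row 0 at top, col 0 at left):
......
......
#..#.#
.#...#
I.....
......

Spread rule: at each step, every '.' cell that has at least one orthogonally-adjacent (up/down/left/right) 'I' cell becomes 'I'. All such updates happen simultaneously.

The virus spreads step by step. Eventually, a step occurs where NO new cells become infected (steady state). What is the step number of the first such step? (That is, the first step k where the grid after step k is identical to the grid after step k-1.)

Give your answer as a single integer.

Step 0 (initial): 1 infected
Step 1: +3 new -> 4 infected
Step 2: +2 new -> 6 infected
Step 3: +3 new -> 9 infected
Step 4: +4 new -> 13 infected
Step 5: +5 new -> 18 infected
Step 6: +5 new -> 23 infected
Step 7: +4 new -> 27 infected
Step 8: +3 new -> 30 infected
Step 9: +1 new -> 31 infected
Step 10: +0 new -> 31 infected

Answer: 10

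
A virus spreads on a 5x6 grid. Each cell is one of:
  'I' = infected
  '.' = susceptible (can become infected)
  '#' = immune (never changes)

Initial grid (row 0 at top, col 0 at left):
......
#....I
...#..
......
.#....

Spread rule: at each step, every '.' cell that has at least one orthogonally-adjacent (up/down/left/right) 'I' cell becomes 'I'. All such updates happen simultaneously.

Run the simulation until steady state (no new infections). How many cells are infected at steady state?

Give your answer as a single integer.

Step 0 (initial): 1 infected
Step 1: +3 new -> 4 infected
Step 2: +4 new -> 8 infected
Step 3: +4 new -> 12 infected
Step 4: +5 new -> 17 infected
Step 5: +4 new -> 21 infected
Step 6: +4 new -> 25 infected
Step 7: +1 new -> 26 infected
Step 8: +1 new -> 27 infected
Step 9: +0 new -> 27 infected

Answer: 27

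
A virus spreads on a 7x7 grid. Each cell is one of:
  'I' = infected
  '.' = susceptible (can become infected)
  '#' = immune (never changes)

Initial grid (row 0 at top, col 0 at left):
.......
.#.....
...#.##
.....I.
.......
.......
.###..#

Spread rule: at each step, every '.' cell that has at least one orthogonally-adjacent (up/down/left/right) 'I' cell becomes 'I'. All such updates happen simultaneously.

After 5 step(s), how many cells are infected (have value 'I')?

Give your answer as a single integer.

Step 0 (initial): 1 infected
Step 1: +3 new -> 4 infected
Step 2: +5 new -> 9 infected
Step 3: +6 new -> 15 infected
Step 4: +8 new -> 23 infected
Step 5: +8 new -> 31 infected

Answer: 31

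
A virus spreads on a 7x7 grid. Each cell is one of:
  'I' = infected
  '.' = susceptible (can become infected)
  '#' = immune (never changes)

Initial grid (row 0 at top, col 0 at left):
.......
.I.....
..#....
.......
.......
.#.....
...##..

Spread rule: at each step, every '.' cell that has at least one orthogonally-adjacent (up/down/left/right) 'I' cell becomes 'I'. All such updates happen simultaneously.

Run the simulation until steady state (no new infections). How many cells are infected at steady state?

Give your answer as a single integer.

Answer: 45

Derivation:
Step 0 (initial): 1 infected
Step 1: +4 new -> 5 infected
Step 2: +5 new -> 10 infected
Step 3: +6 new -> 16 infected
Step 4: +6 new -> 22 infected
Step 5: +7 new -> 29 infected
Step 6: +7 new -> 36 infected
Step 7: +4 new -> 40 infected
Step 8: +2 new -> 42 infected
Step 9: +2 new -> 44 infected
Step 10: +1 new -> 45 infected
Step 11: +0 new -> 45 infected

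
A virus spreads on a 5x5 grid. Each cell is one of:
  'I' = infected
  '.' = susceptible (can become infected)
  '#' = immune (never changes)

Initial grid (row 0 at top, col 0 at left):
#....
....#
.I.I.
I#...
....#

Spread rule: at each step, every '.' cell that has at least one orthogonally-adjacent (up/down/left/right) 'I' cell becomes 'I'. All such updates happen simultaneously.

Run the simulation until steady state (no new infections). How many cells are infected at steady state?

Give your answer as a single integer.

Step 0 (initial): 3 infected
Step 1: +7 new -> 10 infected
Step 2: +8 new -> 18 infected
Step 3: +3 new -> 21 infected
Step 4: +0 new -> 21 infected

Answer: 21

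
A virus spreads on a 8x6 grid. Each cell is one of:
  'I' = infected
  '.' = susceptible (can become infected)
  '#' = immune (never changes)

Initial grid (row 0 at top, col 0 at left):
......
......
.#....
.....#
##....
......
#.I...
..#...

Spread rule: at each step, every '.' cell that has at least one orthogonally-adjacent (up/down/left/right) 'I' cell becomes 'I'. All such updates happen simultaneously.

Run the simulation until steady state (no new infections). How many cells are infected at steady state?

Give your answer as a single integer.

Answer: 42

Derivation:
Step 0 (initial): 1 infected
Step 1: +3 new -> 4 infected
Step 2: +6 new -> 10 infected
Step 3: +7 new -> 17 infected
Step 4: +6 new -> 23 infected
Step 5: +5 new -> 28 infected
Step 6: +5 new -> 33 infected
Step 7: +5 new -> 38 infected
Step 8: +3 new -> 41 infected
Step 9: +1 new -> 42 infected
Step 10: +0 new -> 42 infected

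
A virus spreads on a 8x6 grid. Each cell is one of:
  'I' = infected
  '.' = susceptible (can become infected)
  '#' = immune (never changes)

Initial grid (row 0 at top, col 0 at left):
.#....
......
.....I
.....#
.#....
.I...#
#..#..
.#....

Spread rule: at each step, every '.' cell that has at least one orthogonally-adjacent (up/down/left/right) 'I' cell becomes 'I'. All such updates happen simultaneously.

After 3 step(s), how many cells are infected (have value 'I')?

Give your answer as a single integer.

Step 0 (initial): 2 infected
Step 1: +5 new -> 7 infected
Step 2: +8 new -> 15 infected
Step 3: +10 new -> 25 infected

Answer: 25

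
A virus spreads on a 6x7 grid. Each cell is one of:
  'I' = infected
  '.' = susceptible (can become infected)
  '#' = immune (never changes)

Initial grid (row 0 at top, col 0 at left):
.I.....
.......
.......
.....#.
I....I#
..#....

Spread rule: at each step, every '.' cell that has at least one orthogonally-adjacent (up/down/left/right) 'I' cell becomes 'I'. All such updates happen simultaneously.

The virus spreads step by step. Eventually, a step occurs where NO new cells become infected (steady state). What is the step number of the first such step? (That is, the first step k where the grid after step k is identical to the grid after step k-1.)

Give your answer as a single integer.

Answer: 7

Derivation:
Step 0 (initial): 3 infected
Step 1: +8 new -> 11 infected
Step 2: +12 new -> 23 infected
Step 3: +7 new -> 30 infected
Step 4: +4 new -> 34 infected
Step 5: +3 new -> 37 infected
Step 6: +2 new -> 39 infected
Step 7: +0 new -> 39 infected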